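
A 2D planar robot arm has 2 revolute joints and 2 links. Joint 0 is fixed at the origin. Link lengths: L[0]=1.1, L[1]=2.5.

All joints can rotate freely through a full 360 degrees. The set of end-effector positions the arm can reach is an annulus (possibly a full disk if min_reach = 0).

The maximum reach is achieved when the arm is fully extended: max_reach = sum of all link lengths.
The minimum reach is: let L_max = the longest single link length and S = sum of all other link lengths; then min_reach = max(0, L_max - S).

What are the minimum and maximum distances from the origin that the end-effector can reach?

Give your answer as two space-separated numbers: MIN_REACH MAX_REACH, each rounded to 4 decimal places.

Answer: 1.4000 3.6000

Derivation:
Link lengths: [1.1, 2.5]
max_reach = 1.1 + 2.5 = 3.6
L_max = max([1.1, 2.5]) = 2.5
S (sum of others) = 3.6 - 2.5 = 1.1
min_reach = max(0, 2.5 - 1.1) = max(0, 1.4) = 1.4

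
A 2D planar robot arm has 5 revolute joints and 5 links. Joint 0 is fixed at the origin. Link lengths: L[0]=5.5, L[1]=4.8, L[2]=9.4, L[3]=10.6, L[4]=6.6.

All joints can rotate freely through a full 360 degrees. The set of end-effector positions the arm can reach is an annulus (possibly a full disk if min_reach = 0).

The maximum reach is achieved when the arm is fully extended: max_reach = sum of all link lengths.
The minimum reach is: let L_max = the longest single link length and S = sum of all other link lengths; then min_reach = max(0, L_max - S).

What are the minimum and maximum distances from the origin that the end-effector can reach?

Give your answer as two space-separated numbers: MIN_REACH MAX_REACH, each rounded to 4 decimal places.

Answer: 0.0000 36.9000

Derivation:
Link lengths: [5.5, 4.8, 9.4, 10.6, 6.6]
max_reach = 5.5 + 4.8 + 9.4 + 10.6 + 6.6 = 36.9
L_max = max([5.5, 4.8, 9.4, 10.6, 6.6]) = 10.6
S (sum of others) = 36.9 - 10.6 = 26.3
min_reach = max(0, 10.6 - 26.3) = max(0, -15.7) = 0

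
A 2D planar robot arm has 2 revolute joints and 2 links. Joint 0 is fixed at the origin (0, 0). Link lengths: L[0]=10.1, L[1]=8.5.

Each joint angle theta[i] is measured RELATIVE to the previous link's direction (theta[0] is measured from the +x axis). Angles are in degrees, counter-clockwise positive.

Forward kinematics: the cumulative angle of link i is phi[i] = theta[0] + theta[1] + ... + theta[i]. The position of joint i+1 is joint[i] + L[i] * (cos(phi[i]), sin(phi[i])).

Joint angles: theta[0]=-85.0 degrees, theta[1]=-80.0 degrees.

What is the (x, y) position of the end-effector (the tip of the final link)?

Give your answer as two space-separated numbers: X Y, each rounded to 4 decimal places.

Answer: -7.3301 -12.2615

Derivation:
joint[0] = (0.0000, 0.0000)  (base)
link 0: phi[0] = -85 = -85 deg
  cos(-85 deg) = 0.0872, sin(-85 deg) = -0.9962
  joint[1] = (0.0000, 0.0000) + 10.1 * (0.0872, -0.9962) = (0.0000 + 0.8803, 0.0000 + -10.0616) = (0.8803, -10.0616)
link 1: phi[1] = -85 + -80 = -165 deg
  cos(-165 deg) = -0.9659, sin(-165 deg) = -0.2588
  joint[2] = (0.8803, -10.0616) + 8.5 * (-0.9659, -0.2588) = (0.8803 + -8.2104, -10.0616 + -2.2000) = (-7.3301, -12.2615)
End effector: (-7.3301, -12.2615)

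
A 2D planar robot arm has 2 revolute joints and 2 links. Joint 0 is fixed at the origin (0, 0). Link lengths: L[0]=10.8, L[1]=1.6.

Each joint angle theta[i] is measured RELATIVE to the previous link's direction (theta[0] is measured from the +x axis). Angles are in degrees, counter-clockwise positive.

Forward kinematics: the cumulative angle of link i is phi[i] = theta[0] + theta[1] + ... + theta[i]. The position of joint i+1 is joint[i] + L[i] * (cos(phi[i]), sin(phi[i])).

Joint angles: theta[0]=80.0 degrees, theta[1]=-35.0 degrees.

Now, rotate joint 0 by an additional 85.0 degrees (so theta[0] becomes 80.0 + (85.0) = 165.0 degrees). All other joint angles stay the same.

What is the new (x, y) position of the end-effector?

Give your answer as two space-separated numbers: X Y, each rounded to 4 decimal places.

Answer: -11.4605 4.0209

Derivation:
joint[0] = (0.0000, 0.0000)  (base)
link 0: phi[0] = 165 = 165 deg
  cos(165 deg) = -0.9659, sin(165 deg) = 0.2588
  joint[1] = (0.0000, 0.0000) + 10.8 * (-0.9659, 0.2588) = (0.0000 + -10.4320, 0.0000 + 2.7952) = (-10.4320, 2.7952)
link 1: phi[1] = 165 + -35 = 130 deg
  cos(130 deg) = -0.6428, sin(130 deg) = 0.7660
  joint[2] = (-10.4320, 2.7952) + 1.6 * (-0.6428, 0.7660) = (-10.4320 + -1.0285, 2.7952 + 1.2257) = (-11.4605, 4.0209)
End effector: (-11.4605, 4.0209)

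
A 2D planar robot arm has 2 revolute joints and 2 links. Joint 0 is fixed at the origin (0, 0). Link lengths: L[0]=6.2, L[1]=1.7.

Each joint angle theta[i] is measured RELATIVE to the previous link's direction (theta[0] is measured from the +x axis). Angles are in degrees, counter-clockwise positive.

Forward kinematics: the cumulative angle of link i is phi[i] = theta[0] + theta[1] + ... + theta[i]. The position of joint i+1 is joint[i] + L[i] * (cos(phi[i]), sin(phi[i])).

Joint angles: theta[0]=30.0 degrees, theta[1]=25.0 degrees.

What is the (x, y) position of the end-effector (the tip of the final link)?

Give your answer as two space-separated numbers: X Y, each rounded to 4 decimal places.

Answer: 6.3444 4.4926

Derivation:
joint[0] = (0.0000, 0.0000)  (base)
link 0: phi[0] = 30 = 30 deg
  cos(30 deg) = 0.8660, sin(30 deg) = 0.5000
  joint[1] = (0.0000, 0.0000) + 6.2 * (0.8660, 0.5000) = (0.0000 + 5.3694, 0.0000 + 3.1000) = (5.3694, 3.1000)
link 1: phi[1] = 30 + 25 = 55 deg
  cos(55 deg) = 0.5736, sin(55 deg) = 0.8192
  joint[2] = (5.3694, 3.1000) + 1.7 * (0.5736, 0.8192) = (5.3694 + 0.9751, 3.1000 + 1.3926) = (6.3444, 4.4926)
End effector: (6.3444, 4.4926)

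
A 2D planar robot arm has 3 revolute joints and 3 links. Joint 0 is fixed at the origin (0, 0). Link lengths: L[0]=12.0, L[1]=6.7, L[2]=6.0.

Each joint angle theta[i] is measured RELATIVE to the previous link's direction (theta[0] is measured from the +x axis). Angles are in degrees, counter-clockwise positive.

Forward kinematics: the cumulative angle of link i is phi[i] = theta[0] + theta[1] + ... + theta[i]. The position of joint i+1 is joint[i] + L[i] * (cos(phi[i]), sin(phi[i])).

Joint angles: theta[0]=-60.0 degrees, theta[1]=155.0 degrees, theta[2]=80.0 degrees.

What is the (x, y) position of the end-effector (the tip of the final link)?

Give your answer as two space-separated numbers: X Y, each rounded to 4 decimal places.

Answer: -0.5611 -3.1949

Derivation:
joint[0] = (0.0000, 0.0000)  (base)
link 0: phi[0] = -60 = -60 deg
  cos(-60 deg) = 0.5000, sin(-60 deg) = -0.8660
  joint[1] = (0.0000, 0.0000) + 12 * (0.5000, -0.8660) = (0.0000 + 6.0000, 0.0000 + -10.3923) = (6.0000, -10.3923)
link 1: phi[1] = -60 + 155 = 95 deg
  cos(95 deg) = -0.0872, sin(95 deg) = 0.9962
  joint[2] = (6.0000, -10.3923) + 6.7 * (-0.0872, 0.9962) = (6.0000 + -0.5839, -10.3923 + 6.6745) = (5.4161, -3.7178)
link 2: phi[2] = -60 + 155 + 80 = 175 deg
  cos(175 deg) = -0.9962, sin(175 deg) = 0.0872
  joint[3] = (5.4161, -3.7178) + 6 * (-0.9962, 0.0872) = (5.4161 + -5.9772, -3.7178 + 0.5229) = (-0.5611, -3.1949)
End effector: (-0.5611, -3.1949)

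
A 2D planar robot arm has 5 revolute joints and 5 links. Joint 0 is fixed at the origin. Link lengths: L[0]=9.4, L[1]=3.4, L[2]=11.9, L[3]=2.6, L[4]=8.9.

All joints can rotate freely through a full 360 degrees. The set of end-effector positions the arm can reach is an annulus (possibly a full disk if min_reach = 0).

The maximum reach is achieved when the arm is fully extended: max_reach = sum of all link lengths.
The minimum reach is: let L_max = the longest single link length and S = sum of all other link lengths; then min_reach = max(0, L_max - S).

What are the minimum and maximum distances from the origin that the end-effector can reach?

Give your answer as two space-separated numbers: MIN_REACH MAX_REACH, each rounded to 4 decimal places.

Answer: 0.0000 36.2000

Derivation:
Link lengths: [9.4, 3.4, 11.9, 2.6, 8.9]
max_reach = 9.4 + 3.4 + 11.9 + 2.6 + 8.9 = 36.2
L_max = max([9.4, 3.4, 11.9, 2.6, 8.9]) = 11.9
S (sum of others) = 36.2 - 11.9 = 24.3
min_reach = max(0, 11.9 - 24.3) = max(0, -12.4) = 0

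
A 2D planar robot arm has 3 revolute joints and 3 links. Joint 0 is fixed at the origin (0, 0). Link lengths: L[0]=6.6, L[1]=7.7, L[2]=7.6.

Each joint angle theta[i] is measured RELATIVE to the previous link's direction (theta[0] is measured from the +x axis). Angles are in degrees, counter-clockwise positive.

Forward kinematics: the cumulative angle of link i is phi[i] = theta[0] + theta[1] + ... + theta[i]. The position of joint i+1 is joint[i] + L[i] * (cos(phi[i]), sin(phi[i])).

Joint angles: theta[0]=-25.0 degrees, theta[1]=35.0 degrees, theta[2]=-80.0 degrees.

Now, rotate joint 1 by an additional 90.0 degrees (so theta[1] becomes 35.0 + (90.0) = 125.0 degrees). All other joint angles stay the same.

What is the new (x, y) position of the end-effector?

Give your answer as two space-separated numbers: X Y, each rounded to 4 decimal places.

Answer: 11.7862 7.3931

Derivation:
joint[0] = (0.0000, 0.0000)  (base)
link 0: phi[0] = -25 = -25 deg
  cos(-25 deg) = 0.9063, sin(-25 deg) = -0.4226
  joint[1] = (0.0000, 0.0000) + 6.6 * (0.9063, -0.4226) = (0.0000 + 5.9816, 0.0000 + -2.7893) = (5.9816, -2.7893)
link 1: phi[1] = -25 + 125 = 100 deg
  cos(100 deg) = -0.1736, sin(100 deg) = 0.9848
  joint[2] = (5.9816, -2.7893) + 7.7 * (-0.1736, 0.9848) = (5.9816 + -1.3371, -2.7893 + 7.5830) = (4.6445, 4.7937)
link 2: phi[2] = -25 + 125 + -80 = 20 deg
  cos(20 deg) = 0.9397, sin(20 deg) = 0.3420
  joint[3] = (4.6445, 4.7937) + 7.6 * (0.9397, 0.3420) = (4.6445 + 7.1417, 4.7937 + 2.5994) = (11.7862, 7.3931)
End effector: (11.7862, 7.3931)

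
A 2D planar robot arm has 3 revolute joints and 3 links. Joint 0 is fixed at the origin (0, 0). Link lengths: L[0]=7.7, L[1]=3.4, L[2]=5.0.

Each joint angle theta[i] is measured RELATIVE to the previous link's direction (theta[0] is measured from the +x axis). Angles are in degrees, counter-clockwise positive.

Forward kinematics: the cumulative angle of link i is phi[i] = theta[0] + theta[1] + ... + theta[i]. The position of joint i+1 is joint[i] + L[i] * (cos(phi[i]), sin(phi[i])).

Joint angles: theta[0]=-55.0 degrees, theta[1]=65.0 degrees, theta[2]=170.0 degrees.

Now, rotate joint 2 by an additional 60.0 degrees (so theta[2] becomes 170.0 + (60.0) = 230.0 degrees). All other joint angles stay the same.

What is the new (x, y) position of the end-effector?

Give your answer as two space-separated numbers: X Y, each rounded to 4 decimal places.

Answer: 5.2649 -10.0472

Derivation:
joint[0] = (0.0000, 0.0000)  (base)
link 0: phi[0] = -55 = -55 deg
  cos(-55 deg) = 0.5736, sin(-55 deg) = -0.8192
  joint[1] = (0.0000, 0.0000) + 7.7 * (0.5736, -0.8192) = (0.0000 + 4.4165, 0.0000 + -6.3075) = (4.4165, -6.3075)
link 1: phi[1] = -55 + 65 = 10 deg
  cos(10 deg) = 0.9848, sin(10 deg) = 0.1736
  joint[2] = (4.4165, -6.3075) + 3.4 * (0.9848, 0.1736) = (4.4165 + 3.3483, -6.3075 + 0.5904) = (7.7649, -5.7171)
link 2: phi[2] = -55 + 65 + 230 = 240 deg
  cos(240 deg) = -0.5000, sin(240 deg) = -0.8660
  joint[3] = (7.7649, -5.7171) + 5 * (-0.5000, -0.8660) = (7.7649 + -2.5000, -5.7171 + -4.3301) = (5.2649, -10.0472)
End effector: (5.2649, -10.0472)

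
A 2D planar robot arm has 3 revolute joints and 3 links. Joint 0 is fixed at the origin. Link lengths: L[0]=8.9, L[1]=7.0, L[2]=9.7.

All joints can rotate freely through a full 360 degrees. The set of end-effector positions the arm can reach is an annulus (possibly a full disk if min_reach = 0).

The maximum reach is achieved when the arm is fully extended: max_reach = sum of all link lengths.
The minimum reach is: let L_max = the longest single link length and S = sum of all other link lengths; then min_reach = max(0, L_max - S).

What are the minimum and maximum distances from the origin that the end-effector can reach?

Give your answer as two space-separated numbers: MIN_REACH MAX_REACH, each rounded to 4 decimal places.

Link lengths: [8.9, 7.0, 9.7]
max_reach = 8.9 + 7 + 9.7 = 25.6
L_max = max([8.9, 7.0, 9.7]) = 9.7
S (sum of others) = 25.6 - 9.7 = 15.9
min_reach = max(0, 9.7 - 15.9) = max(0, -6.2) = 0

Answer: 0.0000 25.6000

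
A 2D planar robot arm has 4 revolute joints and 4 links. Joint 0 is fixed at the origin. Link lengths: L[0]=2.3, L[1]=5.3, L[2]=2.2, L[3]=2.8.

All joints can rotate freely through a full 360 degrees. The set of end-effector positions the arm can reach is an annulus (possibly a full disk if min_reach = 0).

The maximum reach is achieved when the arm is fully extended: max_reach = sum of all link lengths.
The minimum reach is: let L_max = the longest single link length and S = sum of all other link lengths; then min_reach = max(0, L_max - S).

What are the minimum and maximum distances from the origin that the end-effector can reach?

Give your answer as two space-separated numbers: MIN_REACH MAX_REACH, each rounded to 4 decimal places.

Answer: 0.0000 12.6000

Derivation:
Link lengths: [2.3, 5.3, 2.2, 2.8]
max_reach = 2.3 + 5.3 + 2.2 + 2.8 = 12.6
L_max = max([2.3, 5.3, 2.2, 2.8]) = 5.3
S (sum of others) = 12.6 - 5.3 = 7.3
min_reach = max(0, 5.3 - 7.3) = max(0, -2) = 0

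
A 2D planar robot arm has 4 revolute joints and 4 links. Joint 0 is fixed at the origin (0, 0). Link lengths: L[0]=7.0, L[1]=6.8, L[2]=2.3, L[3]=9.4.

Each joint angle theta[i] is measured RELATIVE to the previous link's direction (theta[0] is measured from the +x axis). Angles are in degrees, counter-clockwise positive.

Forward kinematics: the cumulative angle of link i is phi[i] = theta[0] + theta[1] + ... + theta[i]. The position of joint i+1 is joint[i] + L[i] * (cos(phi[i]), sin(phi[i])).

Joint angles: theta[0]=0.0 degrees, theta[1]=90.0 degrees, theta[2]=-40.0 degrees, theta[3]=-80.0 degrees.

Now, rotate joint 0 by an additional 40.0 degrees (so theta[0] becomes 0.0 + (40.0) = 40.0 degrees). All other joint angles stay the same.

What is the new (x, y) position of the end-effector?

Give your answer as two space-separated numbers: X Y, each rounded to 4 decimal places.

Answer: 10.2485 13.6409

Derivation:
joint[0] = (0.0000, 0.0000)  (base)
link 0: phi[0] = 40 = 40 deg
  cos(40 deg) = 0.7660, sin(40 deg) = 0.6428
  joint[1] = (0.0000, 0.0000) + 7 * (0.7660, 0.6428) = (0.0000 + 5.3623, 0.0000 + 4.4995) = (5.3623, 4.4995)
link 1: phi[1] = 40 + 90 = 130 deg
  cos(130 deg) = -0.6428, sin(130 deg) = 0.7660
  joint[2] = (5.3623, 4.4995) + 6.8 * (-0.6428, 0.7660) = (5.3623 + -4.3710, 4.4995 + 5.2091) = (0.9914, 9.7086)
link 2: phi[2] = 40 + 90 + -40 = 90 deg
  cos(90 deg) = 0.0000, sin(90 deg) = 1.0000
  joint[3] = (0.9914, 9.7086) + 2.3 * (0.0000, 1.0000) = (0.9914 + 0.0000, 9.7086 + 2.3000) = (0.9914, 12.0086)
link 3: phi[3] = 40 + 90 + -40 + -80 = 10 deg
  cos(10 deg) = 0.9848, sin(10 deg) = 0.1736
  joint[4] = (0.9914, 12.0086) + 9.4 * (0.9848, 0.1736) = (0.9914 + 9.2572, 12.0086 + 1.6323) = (10.2485, 13.6409)
End effector: (10.2485, 13.6409)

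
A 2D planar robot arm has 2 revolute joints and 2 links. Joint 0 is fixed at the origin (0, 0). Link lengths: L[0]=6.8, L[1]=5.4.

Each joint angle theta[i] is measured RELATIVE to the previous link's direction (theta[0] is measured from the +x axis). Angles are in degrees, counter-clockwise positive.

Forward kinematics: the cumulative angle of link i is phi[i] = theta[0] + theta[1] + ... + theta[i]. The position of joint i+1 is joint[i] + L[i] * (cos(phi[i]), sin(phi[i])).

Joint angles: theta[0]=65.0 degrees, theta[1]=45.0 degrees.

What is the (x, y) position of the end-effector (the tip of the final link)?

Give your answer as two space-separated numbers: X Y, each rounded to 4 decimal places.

joint[0] = (0.0000, 0.0000)  (base)
link 0: phi[0] = 65 = 65 deg
  cos(65 deg) = 0.4226, sin(65 deg) = 0.9063
  joint[1] = (0.0000, 0.0000) + 6.8 * (0.4226, 0.9063) = (0.0000 + 2.8738, 0.0000 + 6.1629) = (2.8738, 6.1629)
link 1: phi[1] = 65 + 45 = 110 deg
  cos(110 deg) = -0.3420, sin(110 deg) = 0.9397
  joint[2] = (2.8738, 6.1629) + 5.4 * (-0.3420, 0.9397) = (2.8738 + -1.8469, 6.1629 + 5.0743) = (1.0269, 11.2372)
End effector: (1.0269, 11.2372)

Answer: 1.0269 11.2372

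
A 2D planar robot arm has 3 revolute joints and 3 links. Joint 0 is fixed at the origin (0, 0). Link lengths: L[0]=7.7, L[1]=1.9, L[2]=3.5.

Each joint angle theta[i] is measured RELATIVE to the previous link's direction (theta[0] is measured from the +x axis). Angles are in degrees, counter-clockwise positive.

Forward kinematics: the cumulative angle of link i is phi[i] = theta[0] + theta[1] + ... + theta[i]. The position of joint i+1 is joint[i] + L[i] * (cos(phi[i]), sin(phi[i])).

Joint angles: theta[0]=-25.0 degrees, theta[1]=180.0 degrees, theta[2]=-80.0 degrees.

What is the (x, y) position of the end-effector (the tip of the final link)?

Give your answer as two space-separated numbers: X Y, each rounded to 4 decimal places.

Answer: 6.1625 0.9296

Derivation:
joint[0] = (0.0000, 0.0000)  (base)
link 0: phi[0] = -25 = -25 deg
  cos(-25 deg) = 0.9063, sin(-25 deg) = -0.4226
  joint[1] = (0.0000, 0.0000) + 7.7 * (0.9063, -0.4226) = (0.0000 + 6.9786, 0.0000 + -3.2542) = (6.9786, -3.2542)
link 1: phi[1] = -25 + 180 = 155 deg
  cos(155 deg) = -0.9063, sin(155 deg) = 0.4226
  joint[2] = (6.9786, -3.2542) + 1.9 * (-0.9063, 0.4226) = (6.9786 + -1.7220, -3.2542 + 0.8030) = (5.2566, -2.4512)
link 2: phi[2] = -25 + 180 + -80 = 75 deg
  cos(75 deg) = 0.2588, sin(75 deg) = 0.9659
  joint[3] = (5.2566, -2.4512) + 3.5 * (0.2588, 0.9659) = (5.2566 + 0.9059, -2.4512 + 3.3807) = (6.1625, 0.9296)
End effector: (6.1625, 0.9296)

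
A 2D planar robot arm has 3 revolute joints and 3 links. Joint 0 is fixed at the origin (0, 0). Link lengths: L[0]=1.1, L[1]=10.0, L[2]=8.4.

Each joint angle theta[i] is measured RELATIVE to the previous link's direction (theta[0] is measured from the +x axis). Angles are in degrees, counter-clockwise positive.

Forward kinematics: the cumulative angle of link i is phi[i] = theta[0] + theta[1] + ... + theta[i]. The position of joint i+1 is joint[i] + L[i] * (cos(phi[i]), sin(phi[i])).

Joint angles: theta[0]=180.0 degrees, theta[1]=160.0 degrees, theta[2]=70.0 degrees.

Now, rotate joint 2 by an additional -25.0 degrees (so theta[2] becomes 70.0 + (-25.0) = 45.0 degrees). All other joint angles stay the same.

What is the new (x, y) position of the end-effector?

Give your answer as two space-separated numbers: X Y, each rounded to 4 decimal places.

Answer: 15.9099 0.1298

Derivation:
joint[0] = (0.0000, 0.0000)  (base)
link 0: phi[0] = 180 = 180 deg
  cos(180 deg) = -1.0000, sin(180 deg) = 0.0000
  joint[1] = (0.0000, 0.0000) + 1.1 * (-1.0000, 0.0000) = (0.0000 + -1.1000, 0.0000 + 0.0000) = (-1.1000, 0.0000)
link 1: phi[1] = 180 + 160 = 340 deg
  cos(340 deg) = 0.9397, sin(340 deg) = -0.3420
  joint[2] = (-1.1000, 0.0000) + 10 * (0.9397, -0.3420) = (-1.1000 + 9.3969, 0.0000 + -3.4202) = (8.2969, -3.4202)
link 2: phi[2] = 180 + 160 + 45 = 385 deg
  cos(385 deg) = 0.9063, sin(385 deg) = 0.4226
  joint[3] = (8.2969, -3.4202) + 8.4 * (0.9063, 0.4226) = (8.2969 + 7.6130, -3.4202 + 3.5500) = (15.9099, 0.1298)
End effector: (15.9099, 0.1298)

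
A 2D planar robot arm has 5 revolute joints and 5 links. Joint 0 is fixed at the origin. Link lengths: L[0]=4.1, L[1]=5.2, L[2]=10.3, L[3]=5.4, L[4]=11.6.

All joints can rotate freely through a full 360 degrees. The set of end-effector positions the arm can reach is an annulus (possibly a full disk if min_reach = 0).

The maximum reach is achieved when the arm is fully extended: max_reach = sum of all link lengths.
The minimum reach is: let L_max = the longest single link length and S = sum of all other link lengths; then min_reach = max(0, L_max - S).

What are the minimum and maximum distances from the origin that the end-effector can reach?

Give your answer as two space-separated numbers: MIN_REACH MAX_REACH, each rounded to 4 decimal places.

Link lengths: [4.1, 5.2, 10.3, 5.4, 11.6]
max_reach = 4.1 + 5.2 + 10.3 + 5.4 + 11.6 = 36.6
L_max = max([4.1, 5.2, 10.3, 5.4, 11.6]) = 11.6
S (sum of others) = 36.6 - 11.6 = 25
min_reach = max(0, 11.6 - 25) = max(0, -13.4) = 0

Answer: 0.0000 36.6000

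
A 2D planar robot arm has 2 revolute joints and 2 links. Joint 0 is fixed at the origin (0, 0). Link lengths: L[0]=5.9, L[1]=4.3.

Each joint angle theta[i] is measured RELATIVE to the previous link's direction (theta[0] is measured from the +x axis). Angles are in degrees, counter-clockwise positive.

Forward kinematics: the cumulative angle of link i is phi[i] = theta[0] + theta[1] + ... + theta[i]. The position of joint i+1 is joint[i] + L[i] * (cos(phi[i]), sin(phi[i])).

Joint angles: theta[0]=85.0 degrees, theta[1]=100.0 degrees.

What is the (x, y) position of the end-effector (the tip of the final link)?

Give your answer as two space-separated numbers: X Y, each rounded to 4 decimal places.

joint[0] = (0.0000, 0.0000)  (base)
link 0: phi[0] = 85 = 85 deg
  cos(85 deg) = 0.0872, sin(85 deg) = 0.9962
  joint[1] = (0.0000, 0.0000) + 5.9 * (0.0872, 0.9962) = (0.0000 + 0.5142, 0.0000 + 5.8775) = (0.5142, 5.8775)
link 1: phi[1] = 85 + 100 = 185 deg
  cos(185 deg) = -0.9962, sin(185 deg) = -0.0872
  joint[2] = (0.5142, 5.8775) + 4.3 * (-0.9962, -0.0872) = (0.5142 + -4.2836, 5.8775 + -0.3748) = (-3.7694, 5.5028)
End effector: (-3.7694, 5.5028)

Answer: -3.7694 5.5028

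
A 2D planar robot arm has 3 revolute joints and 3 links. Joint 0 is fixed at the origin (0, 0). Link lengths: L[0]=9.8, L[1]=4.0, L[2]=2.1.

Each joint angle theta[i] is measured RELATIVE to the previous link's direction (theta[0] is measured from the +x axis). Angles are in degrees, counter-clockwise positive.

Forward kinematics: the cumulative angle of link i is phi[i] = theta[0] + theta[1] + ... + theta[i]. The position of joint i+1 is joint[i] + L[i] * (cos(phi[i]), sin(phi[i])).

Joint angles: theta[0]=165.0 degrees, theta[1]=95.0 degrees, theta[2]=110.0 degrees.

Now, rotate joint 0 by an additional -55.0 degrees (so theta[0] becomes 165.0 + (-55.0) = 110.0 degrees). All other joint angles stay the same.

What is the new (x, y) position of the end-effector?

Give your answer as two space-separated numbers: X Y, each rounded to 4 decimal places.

Answer: -5.4921 6.0336

Derivation:
joint[0] = (0.0000, 0.0000)  (base)
link 0: phi[0] = 110 = 110 deg
  cos(110 deg) = -0.3420, sin(110 deg) = 0.9397
  joint[1] = (0.0000, 0.0000) + 9.8 * (-0.3420, 0.9397) = (0.0000 + -3.3518, 0.0000 + 9.2090) = (-3.3518, 9.2090)
link 1: phi[1] = 110 + 95 = 205 deg
  cos(205 deg) = -0.9063, sin(205 deg) = -0.4226
  joint[2] = (-3.3518, 9.2090) + 4 * (-0.9063, -0.4226) = (-3.3518 + -3.6252, 9.2090 + -1.6905) = (-6.9770, 7.5185)
link 2: phi[2] = 110 + 95 + 110 = 315 deg
  cos(315 deg) = 0.7071, sin(315 deg) = -0.7071
  joint[3] = (-6.9770, 7.5185) + 2.1 * (0.7071, -0.7071) = (-6.9770 + 1.4849, 7.5185 + -1.4849) = (-5.4921, 6.0336)
End effector: (-5.4921, 6.0336)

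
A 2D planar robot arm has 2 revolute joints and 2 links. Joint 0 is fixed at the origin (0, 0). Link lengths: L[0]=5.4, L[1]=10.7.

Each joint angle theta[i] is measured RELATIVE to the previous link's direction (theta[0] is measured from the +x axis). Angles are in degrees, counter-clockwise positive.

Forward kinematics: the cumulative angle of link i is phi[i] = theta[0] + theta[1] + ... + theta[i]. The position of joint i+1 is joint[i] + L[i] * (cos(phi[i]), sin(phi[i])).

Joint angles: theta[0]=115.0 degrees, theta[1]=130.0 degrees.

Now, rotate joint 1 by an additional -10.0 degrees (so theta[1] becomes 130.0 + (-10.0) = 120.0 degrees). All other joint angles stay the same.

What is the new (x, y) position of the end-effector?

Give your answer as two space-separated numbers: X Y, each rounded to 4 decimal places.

joint[0] = (0.0000, 0.0000)  (base)
link 0: phi[0] = 115 = 115 deg
  cos(115 deg) = -0.4226, sin(115 deg) = 0.9063
  joint[1] = (0.0000, 0.0000) + 5.4 * (-0.4226, 0.9063) = (0.0000 + -2.2821, 0.0000 + 4.8941) = (-2.2821, 4.8941)
link 1: phi[1] = 115 + 120 = 235 deg
  cos(235 deg) = -0.5736, sin(235 deg) = -0.8192
  joint[2] = (-2.2821, 4.8941) + 10.7 * (-0.5736, -0.8192) = (-2.2821 + -6.1373, 4.8941 + -8.7649) = (-8.4194, -3.8709)
End effector: (-8.4194, -3.8709)

Answer: -8.4194 -3.8709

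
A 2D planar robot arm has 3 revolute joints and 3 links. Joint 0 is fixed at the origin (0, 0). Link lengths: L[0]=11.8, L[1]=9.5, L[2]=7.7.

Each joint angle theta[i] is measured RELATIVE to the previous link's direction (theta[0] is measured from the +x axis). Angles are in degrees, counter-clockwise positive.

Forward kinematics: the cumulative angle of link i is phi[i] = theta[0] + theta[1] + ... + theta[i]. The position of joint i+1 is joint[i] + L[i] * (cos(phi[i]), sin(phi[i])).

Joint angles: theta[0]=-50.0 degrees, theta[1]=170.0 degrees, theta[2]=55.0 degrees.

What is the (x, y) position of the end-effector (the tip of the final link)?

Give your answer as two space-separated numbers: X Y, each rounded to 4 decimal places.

Answer: -4.8358 -0.1410

Derivation:
joint[0] = (0.0000, 0.0000)  (base)
link 0: phi[0] = -50 = -50 deg
  cos(-50 deg) = 0.6428, sin(-50 deg) = -0.7660
  joint[1] = (0.0000, 0.0000) + 11.8 * (0.6428, -0.7660) = (0.0000 + 7.5849, 0.0000 + -9.0393) = (7.5849, -9.0393)
link 1: phi[1] = -50 + 170 = 120 deg
  cos(120 deg) = -0.5000, sin(120 deg) = 0.8660
  joint[2] = (7.5849, -9.0393) + 9.5 * (-0.5000, 0.8660) = (7.5849 + -4.7500, -9.0393 + 8.2272) = (2.8349, -0.8121)
link 2: phi[2] = -50 + 170 + 55 = 175 deg
  cos(175 deg) = -0.9962, sin(175 deg) = 0.0872
  joint[3] = (2.8349, -0.8121) + 7.7 * (-0.9962, 0.0872) = (2.8349 + -7.6707, -0.8121 + 0.6711) = (-4.8358, -0.1410)
End effector: (-4.8358, -0.1410)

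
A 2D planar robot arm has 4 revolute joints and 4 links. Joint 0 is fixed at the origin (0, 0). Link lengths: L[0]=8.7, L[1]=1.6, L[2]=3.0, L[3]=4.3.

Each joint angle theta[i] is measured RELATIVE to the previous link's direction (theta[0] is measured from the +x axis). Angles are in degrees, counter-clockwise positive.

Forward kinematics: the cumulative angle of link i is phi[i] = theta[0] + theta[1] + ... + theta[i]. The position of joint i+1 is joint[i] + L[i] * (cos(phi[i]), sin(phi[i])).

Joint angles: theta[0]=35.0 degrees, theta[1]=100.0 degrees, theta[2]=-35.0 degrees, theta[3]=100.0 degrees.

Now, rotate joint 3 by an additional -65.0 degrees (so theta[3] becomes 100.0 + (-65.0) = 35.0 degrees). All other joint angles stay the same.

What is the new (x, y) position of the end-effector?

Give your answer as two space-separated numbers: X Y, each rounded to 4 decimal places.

joint[0] = (0.0000, 0.0000)  (base)
link 0: phi[0] = 35 = 35 deg
  cos(35 deg) = 0.8192, sin(35 deg) = 0.5736
  joint[1] = (0.0000, 0.0000) + 8.7 * (0.8192, 0.5736) = (0.0000 + 7.1266, 0.0000 + 4.9901) = (7.1266, 4.9901)
link 1: phi[1] = 35 + 100 = 135 deg
  cos(135 deg) = -0.7071, sin(135 deg) = 0.7071
  joint[2] = (7.1266, 4.9901) + 1.6 * (-0.7071, 0.7071) = (7.1266 + -1.1314, 4.9901 + 1.1314) = (5.9953, 6.1215)
link 2: phi[2] = 35 + 100 + -35 = 100 deg
  cos(100 deg) = -0.1736, sin(100 deg) = 0.9848
  joint[3] = (5.9953, 6.1215) + 3 * (-0.1736, 0.9848) = (5.9953 + -0.5209, 6.1215 + 2.9544) = (5.4743, 9.0759)
link 3: phi[3] = 35 + 100 + -35 + 35 = 135 deg
  cos(135 deg) = -0.7071, sin(135 deg) = 0.7071
  joint[4] = (5.4743, 9.0759) + 4.3 * (-0.7071, 0.7071) = (5.4743 + -3.0406, 9.0759 + 3.0406) = (2.4337, 12.1165)
End effector: (2.4337, 12.1165)

Answer: 2.4337 12.1165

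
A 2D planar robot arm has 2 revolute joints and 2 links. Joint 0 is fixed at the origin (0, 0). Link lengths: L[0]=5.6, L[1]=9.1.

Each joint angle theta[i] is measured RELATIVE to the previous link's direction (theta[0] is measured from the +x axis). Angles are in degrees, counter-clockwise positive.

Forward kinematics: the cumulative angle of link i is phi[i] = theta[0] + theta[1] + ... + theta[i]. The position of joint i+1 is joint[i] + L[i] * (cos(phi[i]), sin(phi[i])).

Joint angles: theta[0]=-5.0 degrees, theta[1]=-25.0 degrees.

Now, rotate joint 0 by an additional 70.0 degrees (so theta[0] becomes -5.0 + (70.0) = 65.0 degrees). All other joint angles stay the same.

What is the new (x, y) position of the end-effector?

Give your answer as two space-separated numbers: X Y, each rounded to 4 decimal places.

Answer: 9.3377 10.9247

Derivation:
joint[0] = (0.0000, 0.0000)  (base)
link 0: phi[0] = 65 = 65 deg
  cos(65 deg) = 0.4226, sin(65 deg) = 0.9063
  joint[1] = (0.0000, 0.0000) + 5.6 * (0.4226, 0.9063) = (0.0000 + 2.3667, 0.0000 + 5.0753) = (2.3667, 5.0753)
link 1: phi[1] = 65 + -25 = 40 deg
  cos(40 deg) = 0.7660, sin(40 deg) = 0.6428
  joint[2] = (2.3667, 5.0753) + 9.1 * (0.7660, 0.6428) = (2.3667 + 6.9710, 5.0753 + 5.8494) = (9.3377, 10.9247)
End effector: (9.3377, 10.9247)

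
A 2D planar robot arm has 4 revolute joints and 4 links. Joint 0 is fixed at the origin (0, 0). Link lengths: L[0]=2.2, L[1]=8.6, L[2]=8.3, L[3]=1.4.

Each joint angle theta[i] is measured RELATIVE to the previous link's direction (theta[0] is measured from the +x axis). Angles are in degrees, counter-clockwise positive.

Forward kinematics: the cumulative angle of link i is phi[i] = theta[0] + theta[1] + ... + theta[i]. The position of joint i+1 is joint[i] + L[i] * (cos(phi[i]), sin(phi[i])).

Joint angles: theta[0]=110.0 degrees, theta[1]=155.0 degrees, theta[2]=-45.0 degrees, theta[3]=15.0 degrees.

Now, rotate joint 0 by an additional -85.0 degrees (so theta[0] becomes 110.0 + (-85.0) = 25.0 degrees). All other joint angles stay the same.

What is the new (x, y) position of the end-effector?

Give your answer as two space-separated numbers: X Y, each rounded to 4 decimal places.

Answer: -13.6875 7.4987

Derivation:
joint[0] = (0.0000, 0.0000)  (base)
link 0: phi[0] = 25 = 25 deg
  cos(25 deg) = 0.9063, sin(25 deg) = 0.4226
  joint[1] = (0.0000, 0.0000) + 2.2 * (0.9063, 0.4226) = (0.0000 + 1.9939, 0.0000 + 0.9298) = (1.9939, 0.9298)
link 1: phi[1] = 25 + 155 = 180 deg
  cos(180 deg) = -1.0000, sin(180 deg) = 0.0000
  joint[2] = (1.9939, 0.9298) + 8.6 * (-1.0000, 0.0000) = (1.9939 + -8.6000, 0.9298 + 0.0000) = (-6.6061, 0.9298)
link 2: phi[2] = 25 + 155 + -45 = 135 deg
  cos(135 deg) = -0.7071, sin(135 deg) = 0.7071
  joint[3] = (-6.6061, 0.9298) + 8.3 * (-0.7071, 0.7071) = (-6.6061 + -5.8690, 0.9298 + 5.8690) = (-12.4751, 6.7987)
link 3: phi[3] = 25 + 155 + -45 + 15 = 150 deg
  cos(150 deg) = -0.8660, sin(150 deg) = 0.5000
  joint[4] = (-12.4751, 6.7987) + 1.4 * (-0.8660, 0.5000) = (-12.4751 + -1.2124, 6.7987 + 0.7000) = (-13.6875, 7.4987)
End effector: (-13.6875, 7.4987)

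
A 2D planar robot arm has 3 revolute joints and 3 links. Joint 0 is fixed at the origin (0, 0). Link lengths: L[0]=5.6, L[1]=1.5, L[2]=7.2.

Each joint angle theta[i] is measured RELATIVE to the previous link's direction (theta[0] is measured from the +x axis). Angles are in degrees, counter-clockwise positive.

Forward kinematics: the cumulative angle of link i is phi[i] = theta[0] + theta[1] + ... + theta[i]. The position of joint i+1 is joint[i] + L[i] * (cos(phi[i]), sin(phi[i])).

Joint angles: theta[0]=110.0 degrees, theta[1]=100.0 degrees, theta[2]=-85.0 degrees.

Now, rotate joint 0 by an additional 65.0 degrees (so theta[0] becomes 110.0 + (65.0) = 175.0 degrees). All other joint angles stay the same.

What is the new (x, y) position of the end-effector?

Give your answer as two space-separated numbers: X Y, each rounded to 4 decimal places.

joint[0] = (0.0000, 0.0000)  (base)
link 0: phi[0] = 175 = 175 deg
  cos(175 deg) = -0.9962, sin(175 deg) = 0.0872
  joint[1] = (0.0000, 0.0000) + 5.6 * (-0.9962, 0.0872) = (0.0000 + -5.5787, 0.0000 + 0.4881) = (-5.5787, 0.4881)
link 1: phi[1] = 175 + 100 = 275 deg
  cos(275 deg) = 0.0872, sin(275 deg) = -0.9962
  joint[2] = (-5.5787, 0.4881) + 1.5 * (0.0872, -0.9962) = (-5.5787 + 0.1307, 0.4881 + -1.4943) = (-5.4480, -1.0062)
link 2: phi[2] = 175 + 100 + -85 = 190 deg
  cos(190 deg) = -0.9848, sin(190 deg) = -0.1736
  joint[3] = (-5.4480, -1.0062) + 7.2 * (-0.9848, -0.1736) = (-5.4480 + -7.0906, -1.0062 + -1.2503) = (-12.5386, -2.2565)
End effector: (-12.5386, -2.2565)

Answer: -12.5386 -2.2565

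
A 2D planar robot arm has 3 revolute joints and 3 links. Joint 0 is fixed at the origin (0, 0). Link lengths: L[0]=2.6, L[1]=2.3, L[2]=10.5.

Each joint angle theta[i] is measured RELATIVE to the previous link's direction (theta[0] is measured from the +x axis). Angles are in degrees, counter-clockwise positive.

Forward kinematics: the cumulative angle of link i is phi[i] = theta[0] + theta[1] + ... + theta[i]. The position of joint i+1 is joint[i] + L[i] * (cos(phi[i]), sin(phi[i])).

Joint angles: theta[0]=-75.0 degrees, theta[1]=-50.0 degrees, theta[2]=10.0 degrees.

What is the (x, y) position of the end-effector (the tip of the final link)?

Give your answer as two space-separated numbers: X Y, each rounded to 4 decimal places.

Answer: -5.0838 -13.9117

Derivation:
joint[0] = (0.0000, 0.0000)  (base)
link 0: phi[0] = -75 = -75 deg
  cos(-75 deg) = 0.2588, sin(-75 deg) = -0.9659
  joint[1] = (0.0000, 0.0000) + 2.6 * (0.2588, -0.9659) = (0.0000 + 0.6729, 0.0000 + -2.5114) = (0.6729, -2.5114)
link 1: phi[1] = -75 + -50 = -125 deg
  cos(-125 deg) = -0.5736, sin(-125 deg) = -0.8192
  joint[2] = (0.6729, -2.5114) + 2.3 * (-0.5736, -0.8192) = (0.6729 + -1.3192, -2.5114 + -1.8840) = (-0.6463, -4.3955)
link 2: phi[2] = -75 + -50 + 10 = -115 deg
  cos(-115 deg) = -0.4226, sin(-115 deg) = -0.9063
  joint[3] = (-0.6463, -4.3955) + 10.5 * (-0.4226, -0.9063) = (-0.6463 + -4.4375, -4.3955 + -9.5162) = (-5.0838, -13.9117)
End effector: (-5.0838, -13.9117)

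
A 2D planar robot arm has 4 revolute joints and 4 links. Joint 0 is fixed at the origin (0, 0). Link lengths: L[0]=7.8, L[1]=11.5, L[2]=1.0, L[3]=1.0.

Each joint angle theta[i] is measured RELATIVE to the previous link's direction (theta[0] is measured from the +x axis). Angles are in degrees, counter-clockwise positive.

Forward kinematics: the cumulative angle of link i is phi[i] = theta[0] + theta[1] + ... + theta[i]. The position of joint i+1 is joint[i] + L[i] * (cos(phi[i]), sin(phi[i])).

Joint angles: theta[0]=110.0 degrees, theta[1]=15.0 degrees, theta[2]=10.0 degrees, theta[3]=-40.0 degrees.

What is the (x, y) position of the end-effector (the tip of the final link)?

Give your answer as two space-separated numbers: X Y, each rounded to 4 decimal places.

Answer: -10.0581 18.4532

Derivation:
joint[0] = (0.0000, 0.0000)  (base)
link 0: phi[0] = 110 = 110 deg
  cos(110 deg) = -0.3420, sin(110 deg) = 0.9397
  joint[1] = (0.0000, 0.0000) + 7.8 * (-0.3420, 0.9397) = (0.0000 + -2.6678, 0.0000 + 7.3296) = (-2.6678, 7.3296)
link 1: phi[1] = 110 + 15 = 125 deg
  cos(125 deg) = -0.5736, sin(125 deg) = 0.8192
  joint[2] = (-2.6678, 7.3296) + 11.5 * (-0.5736, 0.8192) = (-2.6678 + -6.5961, 7.3296 + 9.4202) = (-9.2639, 16.7499)
link 2: phi[2] = 110 + 15 + 10 = 135 deg
  cos(135 deg) = -0.7071, sin(135 deg) = 0.7071
  joint[3] = (-9.2639, 16.7499) + 1 * (-0.7071, 0.7071) = (-9.2639 + -0.7071, 16.7499 + 0.7071) = (-9.9710, 17.4570)
link 3: phi[3] = 110 + 15 + 10 + -40 = 95 deg
  cos(95 deg) = -0.0872, sin(95 deg) = 0.9962
  joint[4] = (-9.9710, 17.4570) + 1 * (-0.0872, 0.9962) = (-9.9710 + -0.0872, 17.4570 + 0.9962) = (-10.0581, 18.4532)
End effector: (-10.0581, 18.4532)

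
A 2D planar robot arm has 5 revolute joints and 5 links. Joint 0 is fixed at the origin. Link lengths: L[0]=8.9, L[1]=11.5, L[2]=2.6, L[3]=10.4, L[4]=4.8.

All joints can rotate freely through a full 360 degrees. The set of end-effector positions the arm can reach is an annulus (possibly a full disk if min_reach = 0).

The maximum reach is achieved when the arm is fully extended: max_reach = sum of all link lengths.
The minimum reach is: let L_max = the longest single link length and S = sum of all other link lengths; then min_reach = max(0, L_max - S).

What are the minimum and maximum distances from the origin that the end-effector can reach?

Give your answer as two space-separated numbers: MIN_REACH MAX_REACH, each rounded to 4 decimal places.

Link lengths: [8.9, 11.5, 2.6, 10.4, 4.8]
max_reach = 8.9 + 11.5 + 2.6 + 10.4 + 4.8 = 38.2
L_max = max([8.9, 11.5, 2.6, 10.4, 4.8]) = 11.5
S (sum of others) = 38.2 - 11.5 = 26.7
min_reach = max(0, 11.5 - 26.7) = max(0, -15.2) = 0

Answer: 0.0000 38.2000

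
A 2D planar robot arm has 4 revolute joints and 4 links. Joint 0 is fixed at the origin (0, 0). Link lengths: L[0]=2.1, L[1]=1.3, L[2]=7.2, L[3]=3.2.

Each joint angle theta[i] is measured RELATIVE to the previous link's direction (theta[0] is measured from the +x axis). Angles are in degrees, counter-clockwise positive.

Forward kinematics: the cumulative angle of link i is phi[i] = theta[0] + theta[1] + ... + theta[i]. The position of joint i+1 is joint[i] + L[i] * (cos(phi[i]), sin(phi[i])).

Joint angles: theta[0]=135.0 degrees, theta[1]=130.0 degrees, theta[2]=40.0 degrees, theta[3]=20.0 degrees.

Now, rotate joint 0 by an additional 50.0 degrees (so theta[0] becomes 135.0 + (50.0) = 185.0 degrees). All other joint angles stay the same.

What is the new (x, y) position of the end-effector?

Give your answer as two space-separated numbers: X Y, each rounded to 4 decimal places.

Answer: 9.0908 -0.9016

Derivation:
joint[0] = (0.0000, 0.0000)  (base)
link 0: phi[0] = 185 = 185 deg
  cos(185 deg) = -0.9962, sin(185 deg) = -0.0872
  joint[1] = (0.0000, 0.0000) + 2.1 * (-0.9962, -0.0872) = (0.0000 + -2.0920, 0.0000 + -0.1830) = (-2.0920, -0.1830)
link 1: phi[1] = 185 + 130 = 315 deg
  cos(315 deg) = 0.7071, sin(315 deg) = -0.7071
  joint[2] = (-2.0920, -0.1830) + 1.3 * (0.7071, -0.7071) = (-2.0920 + 0.9192, -0.1830 + -0.9192) = (-1.1728, -1.1023)
link 2: phi[2] = 185 + 130 + 40 = 355 deg
  cos(355 deg) = 0.9962, sin(355 deg) = -0.0872
  joint[3] = (-1.1728, -1.1023) + 7.2 * (0.9962, -0.0872) = (-1.1728 + 7.1726, -1.1023 + -0.6275) = (5.9998, -1.7298)
link 3: phi[3] = 185 + 130 + 40 + 20 = 375 deg
  cos(375 deg) = 0.9659, sin(375 deg) = 0.2588
  joint[4] = (5.9998, -1.7298) + 3.2 * (0.9659, 0.2588) = (5.9998 + 3.0910, -1.7298 + 0.8282) = (9.0908, -0.9016)
End effector: (9.0908, -0.9016)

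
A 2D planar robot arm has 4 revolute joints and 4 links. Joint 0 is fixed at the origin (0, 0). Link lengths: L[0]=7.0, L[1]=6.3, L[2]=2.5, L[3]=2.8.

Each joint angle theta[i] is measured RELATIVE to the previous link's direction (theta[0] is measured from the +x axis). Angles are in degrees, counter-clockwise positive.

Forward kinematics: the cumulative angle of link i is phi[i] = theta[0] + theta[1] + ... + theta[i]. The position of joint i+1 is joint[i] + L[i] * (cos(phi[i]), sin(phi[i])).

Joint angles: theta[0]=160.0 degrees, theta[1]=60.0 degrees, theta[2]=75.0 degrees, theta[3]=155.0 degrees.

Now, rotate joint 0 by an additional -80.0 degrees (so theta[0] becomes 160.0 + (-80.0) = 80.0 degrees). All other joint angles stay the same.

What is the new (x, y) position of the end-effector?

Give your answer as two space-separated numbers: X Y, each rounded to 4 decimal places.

Answer: -2.9010 9.9955

Derivation:
joint[0] = (0.0000, 0.0000)  (base)
link 0: phi[0] = 80 = 80 deg
  cos(80 deg) = 0.1736, sin(80 deg) = 0.9848
  joint[1] = (0.0000, 0.0000) + 7 * (0.1736, 0.9848) = (0.0000 + 1.2155, 0.0000 + 6.8937) = (1.2155, 6.8937)
link 1: phi[1] = 80 + 60 = 140 deg
  cos(140 deg) = -0.7660, sin(140 deg) = 0.6428
  joint[2] = (1.2155, 6.8937) + 6.3 * (-0.7660, 0.6428) = (1.2155 + -4.8261, 6.8937 + 4.0496) = (-3.6105, 10.9432)
link 2: phi[2] = 80 + 60 + 75 = 215 deg
  cos(215 deg) = -0.8192, sin(215 deg) = -0.5736
  joint[3] = (-3.6105, 10.9432) + 2.5 * (-0.8192, -0.5736) = (-3.6105 + -2.0479, 10.9432 + -1.4339) = (-5.6584, 9.5093)
link 3: phi[3] = 80 + 60 + 75 + 155 = 370 deg
  cos(370 deg) = 0.9848, sin(370 deg) = 0.1736
  joint[4] = (-5.6584, 9.5093) + 2.8 * (0.9848, 0.1736) = (-5.6584 + 2.7575, 9.5093 + 0.4862) = (-2.9010, 9.9955)
End effector: (-2.9010, 9.9955)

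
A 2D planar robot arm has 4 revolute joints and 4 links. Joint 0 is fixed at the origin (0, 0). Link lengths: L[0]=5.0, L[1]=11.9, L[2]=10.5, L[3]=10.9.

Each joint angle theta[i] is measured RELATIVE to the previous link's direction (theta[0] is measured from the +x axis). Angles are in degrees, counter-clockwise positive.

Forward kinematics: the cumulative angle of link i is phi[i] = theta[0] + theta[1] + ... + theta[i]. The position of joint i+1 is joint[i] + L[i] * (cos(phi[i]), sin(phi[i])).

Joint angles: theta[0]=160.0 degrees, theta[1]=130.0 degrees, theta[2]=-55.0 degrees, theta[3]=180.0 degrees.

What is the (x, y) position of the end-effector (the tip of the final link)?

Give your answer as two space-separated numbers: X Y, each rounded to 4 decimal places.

Answer: -0.3990 -9.1446

Derivation:
joint[0] = (0.0000, 0.0000)  (base)
link 0: phi[0] = 160 = 160 deg
  cos(160 deg) = -0.9397, sin(160 deg) = 0.3420
  joint[1] = (0.0000, 0.0000) + 5 * (-0.9397, 0.3420) = (0.0000 + -4.6985, 0.0000 + 1.7101) = (-4.6985, 1.7101)
link 1: phi[1] = 160 + 130 = 290 deg
  cos(290 deg) = 0.3420, sin(290 deg) = -0.9397
  joint[2] = (-4.6985, 1.7101) + 11.9 * (0.3420, -0.9397) = (-4.6985 + 4.0700, 1.7101 + -11.1823) = (-0.6284, -9.4722)
link 2: phi[2] = 160 + 130 + -55 = 235 deg
  cos(235 deg) = -0.5736, sin(235 deg) = -0.8192
  joint[3] = (-0.6284, -9.4722) + 10.5 * (-0.5736, -0.8192) = (-0.6284 + -6.0226, -9.4722 + -8.6011) = (-6.6510, -18.0733)
link 3: phi[3] = 160 + 130 + -55 + 180 = 415 deg
  cos(415 deg) = 0.5736, sin(415 deg) = 0.8192
  joint[4] = (-6.6510, -18.0733) + 10.9 * (0.5736, 0.8192) = (-6.6510 + 6.2520, -18.0733 + 8.9288) = (-0.3990, -9.1446)
End effector: (-0.3990, -9.1446)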